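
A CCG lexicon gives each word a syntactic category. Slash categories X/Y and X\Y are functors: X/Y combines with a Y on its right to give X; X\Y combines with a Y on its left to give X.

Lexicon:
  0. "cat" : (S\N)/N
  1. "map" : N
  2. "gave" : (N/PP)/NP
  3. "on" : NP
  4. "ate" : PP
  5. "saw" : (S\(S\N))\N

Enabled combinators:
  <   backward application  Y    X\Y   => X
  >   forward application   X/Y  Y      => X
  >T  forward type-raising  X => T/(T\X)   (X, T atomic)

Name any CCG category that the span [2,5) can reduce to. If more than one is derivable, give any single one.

[0,6] S   <
  [0,2] S\N   >
    [0,1] "cat" : (S\N)/N
    [1,2] "map" : N
  [2,6] S\(S\N)   <
    [2,5] N   >
      [2,4] N/PP   >
        [2,3] "gave" : (N/PP)/NP
        [3,4] "on" : NP
      [4,5] "ate" : PP
    [5,6] "saw" : (S\(S\N))\N

N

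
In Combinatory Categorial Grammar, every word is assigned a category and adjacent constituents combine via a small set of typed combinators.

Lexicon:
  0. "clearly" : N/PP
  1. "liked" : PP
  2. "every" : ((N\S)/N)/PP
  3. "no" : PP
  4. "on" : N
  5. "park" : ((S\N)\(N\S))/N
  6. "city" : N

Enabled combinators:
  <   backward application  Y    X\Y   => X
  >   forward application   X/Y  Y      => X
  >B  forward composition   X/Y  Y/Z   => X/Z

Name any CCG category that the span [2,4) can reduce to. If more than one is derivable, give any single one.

[0,7] S   <
  [0,2] N   >
    [0,1] "clearly" : N/PP
    [1,2] "liked" : PP
  [2,7] S\N   <
    [2,5] N\S   >
      [2,4] (N\S)/N   >
        [2,3] "every" : ((N\S)/N)/PP
        [3,4] "no" : PP
      [4,5] "on" : N
    [5,7] (S\N)\(N\S)   >
      [5,6] "park" : ((S\N)\(N\S))/N
      [6,7] "city" : N

(N\S)/N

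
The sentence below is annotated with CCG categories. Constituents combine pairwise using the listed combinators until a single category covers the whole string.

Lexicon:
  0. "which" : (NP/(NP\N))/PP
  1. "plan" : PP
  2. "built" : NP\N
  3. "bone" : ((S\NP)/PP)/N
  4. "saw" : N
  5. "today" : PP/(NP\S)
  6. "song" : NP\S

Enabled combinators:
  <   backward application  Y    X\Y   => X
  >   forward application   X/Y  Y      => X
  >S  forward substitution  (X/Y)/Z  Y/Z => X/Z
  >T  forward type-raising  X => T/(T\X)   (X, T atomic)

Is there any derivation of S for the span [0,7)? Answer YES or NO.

[0,7] S   <
  [0,3] NP   >
    [0,2] NP/(NP\N)   >
      [0,1] "which" : (NP/(NP\N))/PP
      [1,2] "plan" : PP
    [2,3] "built" : NP\N
  [3,7] S\NP   >
    [3,5] (S\NP)/PP   >
      [3,4] "bone" : ((S\NP)/PP)/N
      [4,5] "saw" : N
    [5,7] PP   >
      [5,6] "today" : PP/(NP\S)
      [6,7] "song" : NP\S

YES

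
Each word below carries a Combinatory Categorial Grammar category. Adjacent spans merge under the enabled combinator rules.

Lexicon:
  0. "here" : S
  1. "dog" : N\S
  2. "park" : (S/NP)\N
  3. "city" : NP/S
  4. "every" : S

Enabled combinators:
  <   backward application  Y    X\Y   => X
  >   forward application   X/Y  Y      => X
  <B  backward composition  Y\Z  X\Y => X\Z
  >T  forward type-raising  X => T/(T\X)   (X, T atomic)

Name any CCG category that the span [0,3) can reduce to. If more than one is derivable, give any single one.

S/NP

[0,5] S   >
  [0,3] S/NP   <
    [0,2] N   <
      [0,1] "here" : S
      [1,2] "dog" : N\S
    [2,3] "park" : (S/NP)\N
  [3,5] NP   >
    [3,4] "city" : NP/S
    [4,5] "every" : S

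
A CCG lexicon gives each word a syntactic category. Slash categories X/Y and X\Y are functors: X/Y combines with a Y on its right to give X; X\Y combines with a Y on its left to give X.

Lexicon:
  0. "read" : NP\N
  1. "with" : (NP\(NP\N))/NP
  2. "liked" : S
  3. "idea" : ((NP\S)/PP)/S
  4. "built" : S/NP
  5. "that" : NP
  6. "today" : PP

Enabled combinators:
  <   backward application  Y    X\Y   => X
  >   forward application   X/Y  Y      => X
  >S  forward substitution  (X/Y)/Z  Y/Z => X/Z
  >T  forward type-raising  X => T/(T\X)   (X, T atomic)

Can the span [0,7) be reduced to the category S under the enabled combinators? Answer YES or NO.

NP\N (NP\(NP\N))/NP S ((NP\S)/PP)/S S/NP NP PP
CKY chart[0,7] = {N/(N\NP), NP, NP/(NP\NP), PP/(PP\NP), S/(S\NP)}; S ∉ chart

NO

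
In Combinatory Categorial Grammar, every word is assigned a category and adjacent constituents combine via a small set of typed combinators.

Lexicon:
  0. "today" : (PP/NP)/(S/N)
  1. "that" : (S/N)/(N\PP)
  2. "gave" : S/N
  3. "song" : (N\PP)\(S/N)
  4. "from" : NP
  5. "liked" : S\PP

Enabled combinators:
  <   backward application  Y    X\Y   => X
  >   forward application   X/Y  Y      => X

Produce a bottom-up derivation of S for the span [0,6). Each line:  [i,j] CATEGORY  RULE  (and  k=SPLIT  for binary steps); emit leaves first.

[0,6] S   <
  [0,5] PP   >
    [0,4] PP/NP   >
      [0,1] "today" : (PP/NP)/(S/N)
      [1,4] S/N   >
        [1,2] "that" : (S/N)/(N\PP)
        [2,4] N\PP   <
          [2,3] "gave" : S/N
          [3,4] "song" : (N\PP)\(S/N)
    [4,5] "from" : NP
  [5,6] "liked" : S\PP

[0,1] (PP/NP)/(S/N)  lex  "today"
[1,2] (S/N)/(N\PP)  lex  "that"
[2,3] S/N  lex  "gave"
[3,4] (N\PP)\(S/N)  lex  "song"
[2,4] N\PP  <  k=3
[1,4] S/N  >  k=2
[0,4] PP/NP  >  k=1
[4,5] NP  lex  "from"
[0,5] PP  >  k=4
[5,6] S\PP  lex  "liked"
[0,6] S  <  k=5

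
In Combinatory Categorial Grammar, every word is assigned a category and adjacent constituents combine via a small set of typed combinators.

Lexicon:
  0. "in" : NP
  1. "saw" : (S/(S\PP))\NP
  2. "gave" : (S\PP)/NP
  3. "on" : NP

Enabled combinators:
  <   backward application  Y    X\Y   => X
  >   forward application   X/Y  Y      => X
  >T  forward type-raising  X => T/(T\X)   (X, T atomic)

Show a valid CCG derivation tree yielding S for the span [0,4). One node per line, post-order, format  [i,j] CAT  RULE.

[0,4] S   >
  [0,2] S/(S\PP)   <
    [0,1] "in" : NP
    [1,2] "saw" : (S/(S\PP))\NP
  [2,4] S\PP   >
    [2,3] "gave" : (S\PP)/NP
    [3,4] "on" : NP

[0,1] NP  lex  "in"
[1,2] (S/(S\PP))\NP  lex  "saw"
[0,2] S/(S\PP)  <  k=1
[2,3] (S\PP)/NP  lex  "gave"
[3,4] NP  lex  "on"
[2,4] S\PP  >  k=3
[0,4] S  >  k=2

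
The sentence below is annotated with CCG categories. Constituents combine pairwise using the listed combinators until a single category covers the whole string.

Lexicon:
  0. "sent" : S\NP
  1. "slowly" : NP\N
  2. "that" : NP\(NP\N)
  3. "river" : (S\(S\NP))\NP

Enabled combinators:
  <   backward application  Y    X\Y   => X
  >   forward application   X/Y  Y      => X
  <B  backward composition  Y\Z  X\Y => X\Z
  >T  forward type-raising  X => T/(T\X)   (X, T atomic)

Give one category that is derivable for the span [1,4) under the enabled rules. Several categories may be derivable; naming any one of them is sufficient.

S\(S\NP)

[0,4] S   <
  [0,1] "sent" : S\NP
  [1,4] S\(S\NP)   <
    [1,3] NP   <
      [1,2] "slowly" : NP\N
      [2,3] "that" : NP\(NP\N)
    [3,4] "river" : (S\(S\NP))\NP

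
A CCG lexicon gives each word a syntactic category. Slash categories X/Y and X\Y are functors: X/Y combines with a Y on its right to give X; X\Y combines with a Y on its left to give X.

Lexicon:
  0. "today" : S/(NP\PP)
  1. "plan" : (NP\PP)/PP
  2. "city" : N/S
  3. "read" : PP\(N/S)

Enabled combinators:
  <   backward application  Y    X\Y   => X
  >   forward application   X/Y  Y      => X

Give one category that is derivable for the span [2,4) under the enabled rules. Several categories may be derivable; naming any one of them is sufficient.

PP

[0,4] S   >
  [0,1] "today" : S/(NP\PP)
  [1,4] NP\PP   >
    [1,2] "plan" : (NP\PP)/PP
    [2,4] PP   <
      [2,3] "city" : N/S
      [3,4] "read" : PP\(N/S)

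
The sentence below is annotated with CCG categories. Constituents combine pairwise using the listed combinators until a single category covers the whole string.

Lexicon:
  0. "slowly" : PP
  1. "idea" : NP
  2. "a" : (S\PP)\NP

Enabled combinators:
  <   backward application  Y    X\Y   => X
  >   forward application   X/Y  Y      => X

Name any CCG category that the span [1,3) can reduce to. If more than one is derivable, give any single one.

S\PP

[0,3] S   <
  [0,1] "slowly" : PP
  [1,3] S\PP   <
    [1,2] "idea" : NP
    [2,3] "a" : (S\PP)\NP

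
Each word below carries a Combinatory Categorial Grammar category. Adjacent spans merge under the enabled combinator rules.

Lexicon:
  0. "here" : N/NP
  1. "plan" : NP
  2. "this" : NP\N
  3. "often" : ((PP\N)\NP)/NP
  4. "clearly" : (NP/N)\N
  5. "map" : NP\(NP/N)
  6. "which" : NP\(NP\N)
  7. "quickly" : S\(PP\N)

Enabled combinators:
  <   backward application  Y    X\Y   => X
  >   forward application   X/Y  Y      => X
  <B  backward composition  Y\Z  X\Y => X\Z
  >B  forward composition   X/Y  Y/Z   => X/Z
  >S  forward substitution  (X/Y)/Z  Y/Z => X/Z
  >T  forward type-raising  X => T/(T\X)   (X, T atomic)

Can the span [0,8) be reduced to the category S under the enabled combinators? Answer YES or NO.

[0,8] S   <
  [0,7] PP\N   <
    [0,3] NP   <
      [0,2] N   >
        [0,1] "here" : N/NP
        [1,2] "plan" : NP
      [2,3] "this" : NP\N
    [3,7] (PP\N)\NP   >
      [3,4] "often" : ((PP\N)\NP)/NP
      [4,7] NP   <
        [4,6] NP\N   <B
          [4,5] "clearly" : (NP/N)\N
          [5,6] "map" : NP\(NP/N)
        [6,7] "which" : NP\(NP\N)
  [7,8] "quickly" : S\(PP\N)

YES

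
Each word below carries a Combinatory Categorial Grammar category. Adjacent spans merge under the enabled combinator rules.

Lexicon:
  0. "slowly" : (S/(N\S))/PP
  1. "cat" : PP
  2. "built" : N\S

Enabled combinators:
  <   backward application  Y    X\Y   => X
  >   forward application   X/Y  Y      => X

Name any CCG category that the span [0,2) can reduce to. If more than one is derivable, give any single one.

S/(N\S)

[0,3] S   >
  [0,2] S/(N\S)   >
    [0,1] "slowly" : (S/(N\S))/PP
    [1,2] "cat" : PP
  [2,3] "built" : N\S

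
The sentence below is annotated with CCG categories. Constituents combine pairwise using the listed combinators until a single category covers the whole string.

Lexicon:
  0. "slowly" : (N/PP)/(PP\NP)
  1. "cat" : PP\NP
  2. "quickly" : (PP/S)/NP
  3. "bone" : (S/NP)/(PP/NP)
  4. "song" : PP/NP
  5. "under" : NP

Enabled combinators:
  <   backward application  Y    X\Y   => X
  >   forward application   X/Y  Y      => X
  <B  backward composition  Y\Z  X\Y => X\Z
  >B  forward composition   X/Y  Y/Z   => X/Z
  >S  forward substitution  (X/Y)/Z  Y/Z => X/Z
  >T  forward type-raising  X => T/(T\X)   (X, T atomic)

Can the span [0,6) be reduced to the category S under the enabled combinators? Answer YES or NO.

NO

(N/PP)/(PP\NP) PP\NP (PP/S)/NP (S/NP)/(PP/NP) PP/NP NP
CKY chart[0,6] = {N, N/(NP\NP), N/(N\N), N/(PP\PP), NP/(NP\N), PP/(PP\N), S/(S\N)}; S ∉ chart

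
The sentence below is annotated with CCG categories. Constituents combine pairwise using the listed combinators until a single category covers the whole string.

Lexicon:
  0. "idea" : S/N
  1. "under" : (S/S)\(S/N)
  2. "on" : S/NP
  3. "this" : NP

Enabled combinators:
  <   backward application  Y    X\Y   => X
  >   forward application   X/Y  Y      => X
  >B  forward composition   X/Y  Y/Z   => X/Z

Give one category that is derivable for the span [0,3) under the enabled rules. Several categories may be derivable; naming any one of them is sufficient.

S/NP

[0,4] S   >
  [0,3] S/NP   >B
    [0,2] S/S   <
      [0,1] "idea" : S/N
      [1,2] "under" : (S/S)\(S/N)
    [2,3] "on" : S/NP
  [3,4] "this" : NP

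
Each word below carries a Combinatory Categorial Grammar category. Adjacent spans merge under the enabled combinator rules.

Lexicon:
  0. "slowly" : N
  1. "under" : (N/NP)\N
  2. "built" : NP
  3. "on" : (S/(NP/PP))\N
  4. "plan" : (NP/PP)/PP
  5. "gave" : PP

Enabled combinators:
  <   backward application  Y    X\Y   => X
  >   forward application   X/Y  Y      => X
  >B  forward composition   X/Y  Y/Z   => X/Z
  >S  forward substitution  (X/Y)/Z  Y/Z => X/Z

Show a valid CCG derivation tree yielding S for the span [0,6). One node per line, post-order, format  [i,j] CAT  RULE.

[0,1] N  lex  "slowly"
[1,2] (N/NP)\N  lex  "under"
[0,2] N/NP  <  k=1
[2,3] NP  lex  "built"
[0,3] N  >  k=2
[3,4] (S/(NP/PP))\N  lex  "on"
[0,4] S/(NP/PP)  <  k=3
[4,5] (NP/PP)/PP  lex  "plan"
[5,6] PP  lex  "gave"
[4,6] NP/PP  >  k=5
[0,6] S  >  k=4

[0,6] S   >
  [0,4] S/(NP/PP)   <
    [0,3] N   >
      [0,2] N/NP   <
        [0,1] "slowly" : N
        [1,2] "under" : (N/NP)\N
      [2,3] "built" : NP
    [3,4] "on" : (S/(NP/PP))\N
  [4,6] NP/PP   >
    [4,5] "plan" : (NP/PP)/PP
    [5,6] "gave" : PP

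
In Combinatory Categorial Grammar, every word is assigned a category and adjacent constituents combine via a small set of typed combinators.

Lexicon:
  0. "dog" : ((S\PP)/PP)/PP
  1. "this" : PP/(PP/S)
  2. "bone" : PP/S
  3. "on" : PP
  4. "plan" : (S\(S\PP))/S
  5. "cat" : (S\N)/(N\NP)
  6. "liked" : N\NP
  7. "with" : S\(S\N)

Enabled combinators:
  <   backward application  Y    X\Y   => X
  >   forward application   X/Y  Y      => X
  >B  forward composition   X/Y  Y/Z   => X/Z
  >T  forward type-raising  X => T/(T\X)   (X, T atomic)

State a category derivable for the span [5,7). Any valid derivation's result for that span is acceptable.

S\N

[0,8] S   <
  [0,4] S\PP   >
    [0,3] (S\PP)/PP   >
      [0,1] "dog" : ((S\PP)/PP)/PP
      [1,3] PP   >
        [1,2] "this" : PP/(PP/S)
        [2,3] "bone" : PP/S
    [3,4] "on" : PP
  [4,8] S\(S\PP)   >
    [4,5] "plan" : (S\(S\PP))/S
    [5,8] S   <
      [5,7] S\N   >
        [5,6] "cat" : (S\N)/(N\NP)
        [6,7] "liked" : N\NP
      [7,8] "with" : S\(S\N)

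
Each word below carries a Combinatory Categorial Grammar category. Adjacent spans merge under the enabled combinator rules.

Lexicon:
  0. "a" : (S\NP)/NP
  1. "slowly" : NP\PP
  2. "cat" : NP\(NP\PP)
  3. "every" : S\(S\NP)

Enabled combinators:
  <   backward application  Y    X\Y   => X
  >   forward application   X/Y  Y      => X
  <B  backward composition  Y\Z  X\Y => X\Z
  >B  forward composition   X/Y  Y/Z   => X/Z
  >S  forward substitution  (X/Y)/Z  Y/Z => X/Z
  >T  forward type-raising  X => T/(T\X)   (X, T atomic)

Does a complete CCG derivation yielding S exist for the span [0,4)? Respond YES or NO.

YES

[0,4] S   <
  [0,3] S\NP   >
    [0,1] "a" : (S\NP)/NP
    [1,3] NP   <
      [1,2] "slowly" : NP\PP
      [2,3] "cat" : NP\(NP\PP)
  [3,4] "every" : S\(S\NP)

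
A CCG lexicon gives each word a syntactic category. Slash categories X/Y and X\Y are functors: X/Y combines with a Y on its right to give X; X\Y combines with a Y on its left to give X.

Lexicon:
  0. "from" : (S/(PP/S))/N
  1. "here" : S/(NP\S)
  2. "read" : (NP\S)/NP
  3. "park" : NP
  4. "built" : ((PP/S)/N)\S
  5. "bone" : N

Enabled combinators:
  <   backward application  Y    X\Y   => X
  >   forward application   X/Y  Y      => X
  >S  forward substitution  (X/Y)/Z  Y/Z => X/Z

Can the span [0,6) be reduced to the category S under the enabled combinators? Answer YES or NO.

YES

[0,6] S   >
  [0,5] S/N   >S
    [0,1] "from" : (S/(PP/S))/N
    [1,5] (PP/S)/N   <
      [1,4] S   >
        [1,2] "here" : S/(NP\S)
        [2,4] NP\S   >
          [2,3] "read" : (NP\S)/NP
          [3,4] "park" : NP
      [4,5] "built" : ((PP/S)/N)\S
  [5,6] "bone" : N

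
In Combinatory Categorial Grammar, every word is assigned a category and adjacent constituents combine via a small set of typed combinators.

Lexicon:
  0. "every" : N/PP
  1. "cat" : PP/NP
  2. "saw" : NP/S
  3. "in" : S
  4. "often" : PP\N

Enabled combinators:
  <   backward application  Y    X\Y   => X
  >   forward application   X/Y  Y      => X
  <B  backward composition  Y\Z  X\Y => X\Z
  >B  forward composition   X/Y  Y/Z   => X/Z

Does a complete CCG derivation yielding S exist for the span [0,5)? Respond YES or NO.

N/PP PP/NP NP/S S PP\N
CKY chart[0,5] = {PP}; S ∉ chart

NO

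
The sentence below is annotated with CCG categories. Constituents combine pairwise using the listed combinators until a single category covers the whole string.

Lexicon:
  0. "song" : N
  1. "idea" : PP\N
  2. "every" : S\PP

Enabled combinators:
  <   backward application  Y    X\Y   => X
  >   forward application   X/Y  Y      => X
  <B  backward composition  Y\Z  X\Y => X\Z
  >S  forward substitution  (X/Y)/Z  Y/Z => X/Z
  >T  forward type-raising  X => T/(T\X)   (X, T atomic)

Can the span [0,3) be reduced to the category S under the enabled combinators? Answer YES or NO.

YES

[0,3] S   >
  [0,1] S/(S\N)   >T
    [0,1] "song" : N
  [1,3] S\N   <B
    [1,2] "idea" : PP\N
    [2,3] "every" : S\PP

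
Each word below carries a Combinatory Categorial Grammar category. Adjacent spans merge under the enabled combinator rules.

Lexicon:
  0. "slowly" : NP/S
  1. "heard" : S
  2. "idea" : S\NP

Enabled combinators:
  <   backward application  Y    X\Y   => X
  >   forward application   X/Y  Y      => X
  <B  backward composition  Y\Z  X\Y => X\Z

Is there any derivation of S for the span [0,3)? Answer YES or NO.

[0,3] S   <
  [0,2] NP   >
    [0,1] "slowly" : NP/S
    [1,2] "heard" : S
  [2,3] "idea" : S\NP

YES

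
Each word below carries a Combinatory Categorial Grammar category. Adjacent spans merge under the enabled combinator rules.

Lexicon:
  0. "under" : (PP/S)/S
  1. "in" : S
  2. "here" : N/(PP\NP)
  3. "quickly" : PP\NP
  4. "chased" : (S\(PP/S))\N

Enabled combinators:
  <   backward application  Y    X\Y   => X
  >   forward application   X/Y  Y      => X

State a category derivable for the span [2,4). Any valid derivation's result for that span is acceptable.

N

[0,5] S   <
  [0,2] PP/S   >
    [0,1] "under" : (PP/S)/S
    [1,2] "in" : S
  [2,5] S\(PP/S)   <
    [2,4] N   >
      [2,3] "here" : N/(PP\NP)
      [3,4] "quickly" : PP\NP
    [4,5] "chased" : (S\(PP/S))\N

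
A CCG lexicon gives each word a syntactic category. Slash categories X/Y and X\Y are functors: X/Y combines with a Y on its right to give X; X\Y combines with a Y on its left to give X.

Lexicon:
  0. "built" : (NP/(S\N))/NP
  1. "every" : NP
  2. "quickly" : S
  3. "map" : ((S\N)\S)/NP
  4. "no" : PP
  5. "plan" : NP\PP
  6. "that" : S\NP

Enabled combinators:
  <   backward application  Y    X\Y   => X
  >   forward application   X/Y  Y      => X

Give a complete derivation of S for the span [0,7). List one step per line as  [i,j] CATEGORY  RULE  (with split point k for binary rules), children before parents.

[0,1] (NP/(S\N))/NP  lex  "built"
[1,2] NP  lex  "every"
[0,2] NP/(S\N)  >  k=1
[2,3] S  lex  "quickly"
[3,4] ((S\N)\S)/NP  lex  "map"
[4,5] PP  lex  "no"
[5,6] NP\PP  lex  "plan"
[4,6] NP  <  k=5
[3,6] (S\N)\S  >  k=4
[2,6] S\N  <  k=3
[0,6] NP  >  k=2
[6,7] S\NP  lex  "that"
[0,7] S  <  k=6

[0,7] S   <
  [0,6] NP   >
    [0,2] NP/(S\N)   >
      [0,1] "built" : (NP/(S\N))/NP
      [1,2] "every" : NP
    [2,6] S\N   <
      [2,3] "quickly" : S
      [3,6] (S\N)\S   >
        [3,4] "map" : ((S\N)\S)/NP
        [4,6] NP   <
          [4,5] "no" : PP
          [5,6] "plan" : NP\PP
  [6,7] "that" : S\NP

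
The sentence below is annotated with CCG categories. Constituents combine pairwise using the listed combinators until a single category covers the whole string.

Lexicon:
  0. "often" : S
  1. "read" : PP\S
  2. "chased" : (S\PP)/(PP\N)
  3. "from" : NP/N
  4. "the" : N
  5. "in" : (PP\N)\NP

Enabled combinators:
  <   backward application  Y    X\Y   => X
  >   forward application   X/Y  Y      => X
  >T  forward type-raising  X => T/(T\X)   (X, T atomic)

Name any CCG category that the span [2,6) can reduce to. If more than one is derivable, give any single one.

S\PP

[0,6] S   <
  [0,2] PP   <
    [0,1] "often" : S
    [1,2] "read" : PP\S
  [2,6] S\PP   >
    [2,3] "chased" : (S\PP)/(PP\N)
    [3,6] PP\N   <
      [3,5] NP   >
        [3,4] "from" : NP/N
        [4,5] "the" : N
      [5,6] "in" : (PP\N)\NP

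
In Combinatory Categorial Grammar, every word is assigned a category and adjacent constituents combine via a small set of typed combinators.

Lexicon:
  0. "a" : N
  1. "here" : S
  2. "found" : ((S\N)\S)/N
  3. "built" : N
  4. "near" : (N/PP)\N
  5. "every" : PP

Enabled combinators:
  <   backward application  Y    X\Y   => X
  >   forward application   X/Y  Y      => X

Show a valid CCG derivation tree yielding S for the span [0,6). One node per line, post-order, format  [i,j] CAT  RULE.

[0,1] N  lex  "a"
[1,2] S  lex  "here"
[2,3] ((S\N)\S)/N  lex  "found"
[3,4] N  lex  "built"
[4,5] (N/PP)\N  lex  "near"
[3,5] N/PP  <  k=4
[5,6] PP  lex  "every"
[3,6] N  >  k=5
[2,6] (S\N)\S  >  k=3
[1,6] S\N  <  k=2
[0,6] S  <  k=1

[0,6] S   <
  [0,1] "a" : N
  [1,6] S\N   <
    [1,2] "here" : S
    [2,6] (S\N)\S   >
      [2,3] "found" : ((S\N)\S)/N
      [3,6] N   >
        [3,5] N/PP   <
          [3,4] "built" : N
          [4,5] "near" : (N/PP)\N
        [5,6] "every" : PP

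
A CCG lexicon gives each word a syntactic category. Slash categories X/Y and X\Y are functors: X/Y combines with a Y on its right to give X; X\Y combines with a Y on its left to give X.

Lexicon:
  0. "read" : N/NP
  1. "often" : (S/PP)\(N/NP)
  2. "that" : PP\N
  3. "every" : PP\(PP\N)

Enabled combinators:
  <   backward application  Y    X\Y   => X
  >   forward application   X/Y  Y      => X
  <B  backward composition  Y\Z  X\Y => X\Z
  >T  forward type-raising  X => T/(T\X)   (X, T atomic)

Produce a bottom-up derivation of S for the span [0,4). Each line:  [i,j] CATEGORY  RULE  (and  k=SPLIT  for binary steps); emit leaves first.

[0,4] S   >
  [0,2] S/PP   <
    [0,1] "read" : N/NP
    [1,2] "often" : (S/PP)\(N/NP)
  [2,4] PP   <
    [2,3] "that" : PP\N
    [3,4] "every" : PP\(PP\N)

[0,1] N/NP  lex  "read"
[1,2] (S/PP)\(N/NP)  lex  "often"
[0,2] S/PP  <  k=1
[2,3] PP\N  lex  "that"
[3,4] PP\(PP\N)  lex  "every"
[2,4] PP  <  k=3
[0,4] S  >  k=2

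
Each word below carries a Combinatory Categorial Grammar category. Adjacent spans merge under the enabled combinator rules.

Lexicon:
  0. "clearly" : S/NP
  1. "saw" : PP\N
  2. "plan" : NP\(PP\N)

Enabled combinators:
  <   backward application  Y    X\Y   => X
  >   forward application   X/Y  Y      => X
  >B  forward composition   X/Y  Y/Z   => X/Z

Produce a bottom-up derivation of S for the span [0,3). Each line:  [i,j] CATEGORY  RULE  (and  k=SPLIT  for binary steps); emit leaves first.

[0,1] S/NP  lex  "clearly"
[1,2] PP\N  lex  "saw"
[2,3] NP\(PP\N)  lex  "plan"
[1,3] NP  <  k=2
[0,3] S  >  k=1

[0,3] S   >
  [0,1] "clearly" : S/NP
  [1,3] NP   <
    [1,2] "saw" : PP\N
    [2,3] "plan" : NP\(PP\N)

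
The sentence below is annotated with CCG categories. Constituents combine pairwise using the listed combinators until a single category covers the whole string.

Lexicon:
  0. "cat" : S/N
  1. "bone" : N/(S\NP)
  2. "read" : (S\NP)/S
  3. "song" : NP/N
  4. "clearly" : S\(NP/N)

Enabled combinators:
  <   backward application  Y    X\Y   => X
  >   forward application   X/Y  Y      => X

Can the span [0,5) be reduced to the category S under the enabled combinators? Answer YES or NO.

YES

[0,5] S   >
  [0,1] "cat" : S/N
  [1,5] N   >
    [1,2] "bone" : N/(S\NP)
    [2,5] S\NP   >
      [2,3] "read" : (S\NP)/S
      [3,5] S   <
        [3,4] "song" : NP/N
        [4,5] "clearly" : S\(NP/N)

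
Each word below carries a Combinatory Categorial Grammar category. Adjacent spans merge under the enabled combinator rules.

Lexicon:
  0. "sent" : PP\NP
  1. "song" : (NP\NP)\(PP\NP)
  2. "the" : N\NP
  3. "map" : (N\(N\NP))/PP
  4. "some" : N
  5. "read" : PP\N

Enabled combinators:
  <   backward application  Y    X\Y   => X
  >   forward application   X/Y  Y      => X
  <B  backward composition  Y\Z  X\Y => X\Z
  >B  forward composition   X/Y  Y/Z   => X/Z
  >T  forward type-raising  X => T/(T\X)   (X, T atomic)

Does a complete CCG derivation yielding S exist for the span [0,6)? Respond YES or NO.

PP\NP (NP\NP)\(PP\NP) N\NP (N\(N\NP))/PP N PP\N
CKY chart[0,6] = {N, N/(N\N), NP/(NP\N), PP/(PP\N), S/(S\N)}; S ∉ chart

NO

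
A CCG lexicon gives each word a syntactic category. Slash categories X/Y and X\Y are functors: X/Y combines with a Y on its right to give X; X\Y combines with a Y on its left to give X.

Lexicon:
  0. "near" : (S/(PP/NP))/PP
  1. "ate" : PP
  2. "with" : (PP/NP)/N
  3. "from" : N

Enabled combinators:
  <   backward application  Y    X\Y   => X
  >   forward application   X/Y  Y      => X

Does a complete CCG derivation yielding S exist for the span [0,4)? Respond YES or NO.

YES

[0,4] S   >
  [0,2] S/(PP/NP)   >
    [0,1] "near" : (S/(PP/NP))/PP
    [1,2] "ate" : PP
  [2,4] PP/NP   >
    [2,3] "with" : (PP/NP)/N
    [3,4] "from" : N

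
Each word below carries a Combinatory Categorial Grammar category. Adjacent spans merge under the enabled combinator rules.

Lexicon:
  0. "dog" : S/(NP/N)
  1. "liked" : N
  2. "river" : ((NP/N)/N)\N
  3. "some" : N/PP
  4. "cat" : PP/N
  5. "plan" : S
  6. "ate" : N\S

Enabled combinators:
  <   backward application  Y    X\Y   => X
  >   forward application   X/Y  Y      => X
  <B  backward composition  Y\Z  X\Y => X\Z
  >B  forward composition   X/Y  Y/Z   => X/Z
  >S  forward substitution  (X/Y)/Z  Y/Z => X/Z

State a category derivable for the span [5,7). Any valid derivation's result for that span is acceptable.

N

[0,7] S   >
  [0,3] S/N   >B
    [0,1] "dog" : S/(NP/N)
    [1,3] (NP/N)/N   <
      [1,2] "liked" : N
      [2,3] "river" : ((NP/N)/N)\N
  [3,7] N   >
    [3,4] "some" : N/PP
    [4,7] PP   >
      [4,5] "cat" : PP/N
      [5,7] N   <
        [5,6] "plan" : S
        [6,7] "ate" : N\S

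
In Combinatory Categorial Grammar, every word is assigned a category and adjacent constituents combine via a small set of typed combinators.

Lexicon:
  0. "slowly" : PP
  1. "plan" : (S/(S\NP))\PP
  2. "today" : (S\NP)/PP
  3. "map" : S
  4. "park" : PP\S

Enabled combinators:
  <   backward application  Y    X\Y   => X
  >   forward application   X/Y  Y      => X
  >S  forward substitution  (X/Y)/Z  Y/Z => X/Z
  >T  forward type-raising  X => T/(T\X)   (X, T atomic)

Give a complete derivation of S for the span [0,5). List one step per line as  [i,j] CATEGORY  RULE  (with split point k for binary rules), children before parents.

[0,5] S   >
  [0,2] S/(S\NP)   <
    [0,1] "slowly" : PP
    [1,2] "plan" : (S/(S\NP))\PP
  [2,5] S\NP   >
    [2,3] "today" : (S\NP)/PP
    [3,5] PP   <
      [3,4] "map" : S
      [4,5] "park" : PP\S

[0,1] PP  lex  "slowly"
[1,2] (S/(S\NP))\PP  lex  "plan"
[0,2] S/(S\NP)  <  k=1
[2,3] (S\NP)/PP  lex  "today"
[3,4] S  lex  "map"
[4,5] PP\S  lex  "park"
[3,5] PP  <  k=4
[2,5] S\NP  >  k=3
[0,5] S  >  k=2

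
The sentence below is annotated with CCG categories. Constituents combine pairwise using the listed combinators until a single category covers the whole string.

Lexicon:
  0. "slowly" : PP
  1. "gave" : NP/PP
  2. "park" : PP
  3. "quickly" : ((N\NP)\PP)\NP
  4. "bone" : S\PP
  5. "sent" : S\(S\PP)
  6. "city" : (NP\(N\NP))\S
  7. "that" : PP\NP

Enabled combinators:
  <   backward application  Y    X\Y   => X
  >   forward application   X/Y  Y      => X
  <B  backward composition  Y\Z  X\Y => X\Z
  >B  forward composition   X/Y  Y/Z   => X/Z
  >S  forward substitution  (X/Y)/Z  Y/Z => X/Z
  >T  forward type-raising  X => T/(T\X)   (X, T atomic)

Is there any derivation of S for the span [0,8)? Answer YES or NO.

PP NP/PP PP ((N\NP)\PP)\NP S\PP S\(S\PP) (NP\(N\NP))\S PP\NP
CKY chart[0,8] = {N/(N\PP), NP/(NP\PP), PP, PP/(PP\PP), S/(S\PP)}; S ∉ chart

NO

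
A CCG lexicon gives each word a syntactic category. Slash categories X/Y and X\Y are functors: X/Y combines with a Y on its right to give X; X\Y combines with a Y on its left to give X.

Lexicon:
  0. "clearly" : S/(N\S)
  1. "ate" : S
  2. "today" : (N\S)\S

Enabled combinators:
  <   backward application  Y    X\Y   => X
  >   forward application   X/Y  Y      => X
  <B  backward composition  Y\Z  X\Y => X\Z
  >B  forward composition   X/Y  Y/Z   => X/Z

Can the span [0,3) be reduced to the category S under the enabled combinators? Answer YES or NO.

[0,3] S   >
  [0,1] "clearly" : S/(N\S)
  [1,3] N\S   <
    [1,2] "ate" : S
    [2,3] "today" : (N\S)\S

YES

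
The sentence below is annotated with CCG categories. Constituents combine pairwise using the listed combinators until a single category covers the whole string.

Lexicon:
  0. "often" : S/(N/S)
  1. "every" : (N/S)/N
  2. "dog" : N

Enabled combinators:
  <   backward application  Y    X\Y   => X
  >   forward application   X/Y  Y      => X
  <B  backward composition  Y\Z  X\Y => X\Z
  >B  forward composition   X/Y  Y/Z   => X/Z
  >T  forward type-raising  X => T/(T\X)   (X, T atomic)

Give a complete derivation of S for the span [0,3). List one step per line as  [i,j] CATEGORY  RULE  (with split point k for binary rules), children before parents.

[0,1] S/(N/S)  lex  "often"
[1,2] (N/S)/N  lex  "every"
[2,3] N  lex  "dog"
[1,3] N/S  >  k=2
[0,3] S  >  k=1

[0,3] S   >
  [0,1] "often" : S/(N/S)
  [1,3] N/S   >
    [1,2] "every" : (N/S)/N
    [2,3] "dog" : N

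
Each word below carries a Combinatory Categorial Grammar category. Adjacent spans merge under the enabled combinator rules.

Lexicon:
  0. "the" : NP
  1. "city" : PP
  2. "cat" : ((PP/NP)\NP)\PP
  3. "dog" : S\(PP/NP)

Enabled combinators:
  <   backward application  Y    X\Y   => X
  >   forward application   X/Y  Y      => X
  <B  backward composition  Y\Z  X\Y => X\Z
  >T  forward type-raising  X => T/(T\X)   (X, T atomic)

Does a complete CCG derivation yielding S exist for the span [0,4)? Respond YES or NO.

YES

[0,4] S   <
  [0,1] "the" : NP
  [1,4] S\NP   <B
    [1,3] (PP/NP)\NP   <
      [1,2] "city" : PP
      [2,3] "cat" : ((PP/NP)\NP)\PP
    [3,4] "dog" : S\(PP/NP)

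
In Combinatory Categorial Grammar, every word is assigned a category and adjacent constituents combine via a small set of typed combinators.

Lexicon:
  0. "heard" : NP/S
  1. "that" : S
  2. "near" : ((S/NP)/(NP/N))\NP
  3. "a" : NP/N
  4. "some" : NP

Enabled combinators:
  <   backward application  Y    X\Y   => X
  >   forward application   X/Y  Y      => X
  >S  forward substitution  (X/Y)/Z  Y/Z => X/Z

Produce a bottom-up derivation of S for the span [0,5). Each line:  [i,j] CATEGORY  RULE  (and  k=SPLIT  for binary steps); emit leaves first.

[0,1] NP/S  lex  "heard"
[1,2] S  lex  "that"
[0,2] NP  >  k=1
[2,3] ((S/NP)/(NP/N))\NP  lex  "near"
[0,3] (S/NP)/(NP/N)  <  k=2
[3,4] NP/N  lex  "a"
[0,4] S/NP  >  k=3
[4,5] NP  lex  "some"
[0,5] S  >  k=4

[0,5] S   >
  [0,4] S/NP   >
    [0,3] (S/NP)/(NP/N)   <
      [0,2] NP   >
        [0,1] "heard" : NP/S
        [1,2] "that" : S
      [2,3] "near" : ((S/NP)/(NP/N))\NP
    [3,4] "a" : NP/N
  [4,5] "some" : NP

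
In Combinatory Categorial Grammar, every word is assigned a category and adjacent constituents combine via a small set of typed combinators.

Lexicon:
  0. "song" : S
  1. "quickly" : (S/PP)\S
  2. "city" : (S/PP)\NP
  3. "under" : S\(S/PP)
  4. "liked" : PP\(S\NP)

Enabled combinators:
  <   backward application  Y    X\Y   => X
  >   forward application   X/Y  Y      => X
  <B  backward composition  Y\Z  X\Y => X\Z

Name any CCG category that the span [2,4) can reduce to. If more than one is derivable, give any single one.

[0,5] S   >
  [0,2] S/PP   <
    [0,1] "song" : S
    [1,2] "quickly" : (S/PP)\S
  [2,5] PP   <
    [2,4] S\NP   <B
      [2,3] "city" : (S/PP)\NP
      [3,4] "under" : S\(S/PP)
    [4,5] "liked" : PP\(S\NP)

S\NP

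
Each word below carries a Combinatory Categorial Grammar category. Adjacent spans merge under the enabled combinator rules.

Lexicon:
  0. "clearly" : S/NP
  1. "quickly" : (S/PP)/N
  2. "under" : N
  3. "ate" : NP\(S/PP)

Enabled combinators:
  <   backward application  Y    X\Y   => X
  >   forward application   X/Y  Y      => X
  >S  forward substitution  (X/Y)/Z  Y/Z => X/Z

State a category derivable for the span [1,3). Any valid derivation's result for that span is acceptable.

S/PP

[0,4] S   >
  [0,1] "clearly" : S/NP
  [1,4] NP   <
    [1,3] S/PP   >
      [1,2] "quickly" : (S/PP)/N
      [2,3] "under" : N
    [3,4] "ate" : NP\(S/PP)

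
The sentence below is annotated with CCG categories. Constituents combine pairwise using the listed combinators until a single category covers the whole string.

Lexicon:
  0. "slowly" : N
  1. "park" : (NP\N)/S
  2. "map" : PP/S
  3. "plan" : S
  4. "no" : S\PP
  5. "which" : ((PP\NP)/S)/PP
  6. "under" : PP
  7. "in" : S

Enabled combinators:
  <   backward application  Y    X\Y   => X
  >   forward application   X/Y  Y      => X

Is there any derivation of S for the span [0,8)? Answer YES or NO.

NO

N (NP\N)/S PP/S S S\PP ((PP\NP)/S)/PP PP S
CKY chart[0,8] = {PP}; S ∉ chart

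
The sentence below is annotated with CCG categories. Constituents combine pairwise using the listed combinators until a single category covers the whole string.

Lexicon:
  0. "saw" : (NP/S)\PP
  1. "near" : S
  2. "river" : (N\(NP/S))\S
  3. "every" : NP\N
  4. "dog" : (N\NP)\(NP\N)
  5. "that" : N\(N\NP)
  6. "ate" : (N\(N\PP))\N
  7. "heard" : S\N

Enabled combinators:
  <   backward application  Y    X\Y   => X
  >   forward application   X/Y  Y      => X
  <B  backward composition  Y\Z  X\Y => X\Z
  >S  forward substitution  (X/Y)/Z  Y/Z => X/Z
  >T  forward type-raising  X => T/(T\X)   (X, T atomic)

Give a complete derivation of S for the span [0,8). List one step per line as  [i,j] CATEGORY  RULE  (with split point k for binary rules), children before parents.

[0,1] (NP/S)\PP  lex  "saw"
[1,2] S  lex  "near"
[2,3] (N\(NP/S))\S  lex  "river"
[1,3] N\(NP/S)  <  k=2
[0,3] N\PP  <B  k=1
[3,4] NP\N  lex  "every"
[4,5] (N\NP)\(NP\N)  lex  "dog"
[3,5] N\NP  <  k=4
[5,6] N\(N\NP)  lex  "that"
[3,6] N  <  k=5
[6,7] (N\(N\PP))\N  lex  "ate"
[3,7] N\(N\PP)  <  k=6
[0,7] N  <  k=3
[7,8] S\N  lex  "heard"
[0,8] S  <  k=7

[0,8] S   <
  [0,7] N   <
    [0,3] N\PP   <B
      [0,1] "saw" : (NP/S)\PP
      [1,3] N\(NP/S)   <
        [1,2] "near" : S
        [2,3] "river" : (N\(NP/S))\S
    [3,7] N\(N\PP)   <
      [3,6] N   <
        [3,5] N\NP   <
          [3,4] "every" : NP\N
          [4,5] "dog" : (N\NP)\(NP\N)
        [5,6] "that" : N\(N\NP)
      [6,7] "ate" : (N\(N\PP))\N
  [7,8] "heard" : S\N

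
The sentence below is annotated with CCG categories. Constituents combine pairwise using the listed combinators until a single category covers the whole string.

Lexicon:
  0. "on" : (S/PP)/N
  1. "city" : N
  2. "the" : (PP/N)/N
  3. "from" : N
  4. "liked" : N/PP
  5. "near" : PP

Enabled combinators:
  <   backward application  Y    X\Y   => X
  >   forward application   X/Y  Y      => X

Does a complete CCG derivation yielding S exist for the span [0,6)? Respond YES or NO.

[0,6] S   >
  [0,2] S/PP   >
    [0,1] "on" : (S/PP)/N
    [1,2] "city" : N
  [2,6] PP   >
    [2,4] PP/N   >
      [2,3] "the" : (PP/N)/N
      [3,4] "from" : N
    [4,6] N   >
      [4,5] "liked" : N/PP
      [5,6] "near" : PP

YES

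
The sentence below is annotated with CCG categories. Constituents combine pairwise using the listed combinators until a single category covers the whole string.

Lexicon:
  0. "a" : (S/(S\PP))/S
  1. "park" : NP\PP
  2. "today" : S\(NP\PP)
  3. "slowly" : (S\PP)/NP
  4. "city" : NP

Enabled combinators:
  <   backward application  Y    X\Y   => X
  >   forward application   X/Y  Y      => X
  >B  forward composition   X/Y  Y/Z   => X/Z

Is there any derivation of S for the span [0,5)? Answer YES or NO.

YES

[0,5] S   >
  [0,3] S/(S\PP)   >
    [0,1] "a" : (S/(S\PP))/S
    [1,3] S   <
      [1,2] "park" : NP\PP
      [2,3] "today" : S\(NP\PP)
  [3,5] S\PP   >
    [3,4] "slowly" : (S\PP)/NP
    [4,5] "city" : NP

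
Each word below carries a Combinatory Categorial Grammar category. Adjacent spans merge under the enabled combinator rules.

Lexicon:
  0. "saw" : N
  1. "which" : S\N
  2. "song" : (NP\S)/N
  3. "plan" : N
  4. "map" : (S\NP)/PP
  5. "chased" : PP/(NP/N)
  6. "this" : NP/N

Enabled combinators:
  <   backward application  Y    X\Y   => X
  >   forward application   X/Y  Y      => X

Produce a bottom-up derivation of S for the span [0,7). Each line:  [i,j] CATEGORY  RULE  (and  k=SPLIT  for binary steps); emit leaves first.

[0,1] N  lex  "saw"
[1,2] S\N  lex  "which"
[0,2] S  <  k=1
[2,3] (NP\S)/N  lex  "song"
[3,4] N  lex  "plan"
[2,4] NP\S  >  k=3
[0,4] NP  <  k=2
[4,5] (S\NP)/PP  lex  "map"
[5,6] PP/(NP/N)  lex  "chased"
[6,7] NP/N  lex  "this"
[5,7] PP  >  k=6
[4,7] S\NP  >  k=5
[0,7] S  <  k=4

[0,7] S   <
  [0,4] NP   <
    [0,2] S   <
      [0,1] "saw" : N
      [1,2] "which" : S\N
    [2,4] NP\S   >
      [2,3] "song" : (NP\S)/N
      [3,4] "plan" : N
  [4,7] S\NP   >
    [4,5] "map" : (S\NP)/PP
    [5,7] PP   >
      [5,6] "chased" : PP/(NP/N)
      [6,7] "this" : NP/N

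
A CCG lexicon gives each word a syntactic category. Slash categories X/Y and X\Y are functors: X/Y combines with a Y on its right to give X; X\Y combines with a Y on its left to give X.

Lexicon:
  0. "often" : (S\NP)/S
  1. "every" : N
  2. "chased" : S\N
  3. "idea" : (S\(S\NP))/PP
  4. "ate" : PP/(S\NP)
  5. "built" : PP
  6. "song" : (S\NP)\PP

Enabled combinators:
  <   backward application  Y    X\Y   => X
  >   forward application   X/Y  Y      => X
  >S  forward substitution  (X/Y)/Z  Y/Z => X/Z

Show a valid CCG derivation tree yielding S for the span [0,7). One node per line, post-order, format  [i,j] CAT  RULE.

[0,1] (S\NP)/S  lex  "often"
[1,2] N  lex  "every"
[2,3] S\N  lex  "chased"
[1,3] S  <  k=2
[0,3] S\NP  >  k=1
[3,4] (S\(S\NP))/PP  lex  "idea"
[4,5] PP/(S\NP)  lex  "ate"
[5,6] PP  lex  "built"
[6,7] (S\NP)\PP  lex  "song"
[5,7] S\NP  <  k=6
[4,7] PP  >  k=5
[3,7] S\(S\NP)  >  k=4
[0,7] S  <  k=3

[0,7] S   <
  [0,3] S\NP   >
    [0,1] "often" : (S\NP)/S
    [1,3] S   <
      [1,2] "every" : N
      [2,3] "chased" : S\N
  [3,7] S\(S\NP)   >
    [3,4] "idea" : (S\(S\NP))/PP
    [4,7] PP   >
      [4,5] "ate" : PP/(S\NP)
      [5,7] S\NP   <
        [5,6] "built" : PP
        [6,7] "song" : (S\NP)\PP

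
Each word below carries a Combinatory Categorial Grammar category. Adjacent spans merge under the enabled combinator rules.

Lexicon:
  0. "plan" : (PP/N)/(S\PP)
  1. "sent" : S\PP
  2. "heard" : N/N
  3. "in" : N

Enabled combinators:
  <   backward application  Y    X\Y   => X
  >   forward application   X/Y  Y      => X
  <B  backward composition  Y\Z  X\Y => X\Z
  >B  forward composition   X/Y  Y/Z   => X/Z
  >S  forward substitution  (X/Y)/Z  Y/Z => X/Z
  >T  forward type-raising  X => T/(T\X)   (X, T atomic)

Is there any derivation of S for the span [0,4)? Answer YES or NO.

NO

(PP/N)/(S\PP) S\PP N/N N
CKY chart[0,4] = {N/(N\PP), NP/(NP\PP), PP, PP/(N\N), PP/(PP\PP), S/(S\PP)}; S ∉ chart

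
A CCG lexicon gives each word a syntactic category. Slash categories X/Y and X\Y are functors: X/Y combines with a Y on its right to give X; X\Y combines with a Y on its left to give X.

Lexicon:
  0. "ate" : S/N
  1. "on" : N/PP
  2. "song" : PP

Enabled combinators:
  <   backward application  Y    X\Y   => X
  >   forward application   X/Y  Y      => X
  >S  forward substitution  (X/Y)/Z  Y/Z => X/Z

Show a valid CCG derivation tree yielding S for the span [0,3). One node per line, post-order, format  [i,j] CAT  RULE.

[0,3] S   >
  [0,1] "ate" : S/N
  [1,3] N   >
    [1,2] "on" : N/PP
    [2,3] "song" : PP

[0,1] S/N  lex  "ate"
[1,2] N/PP  lex  "on"
[2,3] PP  lex  "song"
[1,3] N  >  k=2
[0,3] S  >  k=1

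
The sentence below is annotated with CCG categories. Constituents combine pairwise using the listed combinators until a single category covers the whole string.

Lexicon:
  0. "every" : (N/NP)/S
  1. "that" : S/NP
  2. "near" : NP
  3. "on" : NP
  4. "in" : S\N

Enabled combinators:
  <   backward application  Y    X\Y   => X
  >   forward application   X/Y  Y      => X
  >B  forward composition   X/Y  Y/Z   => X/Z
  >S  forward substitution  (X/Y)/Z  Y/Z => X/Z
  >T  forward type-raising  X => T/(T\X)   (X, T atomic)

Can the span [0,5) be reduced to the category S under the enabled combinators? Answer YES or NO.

YES

[0,5] S   <
  [0,4] N   >
    [0,3] N/NP   >
      [0,1] "every" : (N/NP)/S
      [1,3] S   >
        [1,2] "that" : S/NP
        [2,3] "near" : NP
    [3,4] "on" : NP
  [4,5] "in" : S\N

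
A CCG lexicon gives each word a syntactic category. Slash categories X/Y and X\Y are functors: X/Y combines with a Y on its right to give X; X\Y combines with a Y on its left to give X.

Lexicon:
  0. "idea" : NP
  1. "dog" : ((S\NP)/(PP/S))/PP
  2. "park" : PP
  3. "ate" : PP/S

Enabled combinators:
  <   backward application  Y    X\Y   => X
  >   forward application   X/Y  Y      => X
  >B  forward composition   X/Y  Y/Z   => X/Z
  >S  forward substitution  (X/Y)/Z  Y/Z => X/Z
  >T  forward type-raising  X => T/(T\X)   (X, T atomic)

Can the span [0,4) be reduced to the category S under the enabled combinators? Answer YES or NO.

[0,4] S   >
  [0,1] S/(S\NP)   >T
    [0,1] "idea" : NP
  [1,4] S\NP   >
    [1,3] (S\NP)/(PP/S)   >
      [1,2] "dog" : ((S\NP)/(PP/S))/PP
      [2,3] "park" : PP
    [3,4] "ate" : PP/S

YES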